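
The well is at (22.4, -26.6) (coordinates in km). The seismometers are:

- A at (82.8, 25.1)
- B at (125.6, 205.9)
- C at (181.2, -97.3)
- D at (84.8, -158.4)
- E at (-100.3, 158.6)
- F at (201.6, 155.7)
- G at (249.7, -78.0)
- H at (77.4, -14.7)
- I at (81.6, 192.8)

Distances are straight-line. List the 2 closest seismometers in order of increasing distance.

H, A

Distances from (22.4, -26.6):
A: 79.5 km
B: 254.4 km
C: 173.8 km
D: 145.8 km
E: 222.2 km
F: 255.6 km
G: 233.0 km
H: 56.3 km
I: 227.2 km
Sorted: H (56.3 km) < A (79.5 km) < D (145.8 km) < C (173.8 km) < …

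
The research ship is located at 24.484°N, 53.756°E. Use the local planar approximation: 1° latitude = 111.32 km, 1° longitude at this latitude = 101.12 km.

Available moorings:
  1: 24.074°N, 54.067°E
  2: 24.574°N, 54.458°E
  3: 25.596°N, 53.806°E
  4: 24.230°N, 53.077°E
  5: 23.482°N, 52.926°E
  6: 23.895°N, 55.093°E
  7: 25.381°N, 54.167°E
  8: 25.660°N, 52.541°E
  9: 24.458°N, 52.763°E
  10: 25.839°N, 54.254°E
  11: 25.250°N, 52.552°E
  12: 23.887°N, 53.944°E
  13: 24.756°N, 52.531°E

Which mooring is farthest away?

Distances from 24.484°N, 53.756°E:
1: √((-0.410·111.32)² + (0.311·101.12)²) = √(2083.11914 + 988.99683) = 55.427 km
2: √((0.090·111.32)² + (0.702·101.12)²) = √(100.37635 + 5039.04627) = 71.690 km
3: √((1.112·111.32)² + (0.050·101.12)²) = √(15323.42933 + 25.56314) = 123.891 km
4: √((-0.254·111.32)² + (-0.679·101.12)²) = √(799.49146 + 4714.26151) = 74.255 km
5: √((-1.002·111.32)² + (-0.830·101.12)²) = √(12441.76054 + 7044.17776) = 139.592 km
6: √((-0.589·111.32)² + (1.337·101.12)²) = √(4299.09443 + 18278.34778) = 150.258 km
7: √((0.897·111.32)² + (0.411·101.12)²) = √(9970.82930 + 1727.26020) = 108.158 km
8: √((1.176·111.32)² + (-1.215·101.12)²) = √(17138.03553 + 15094.77618) = 179.535 km
9: √((-0.026·111.32)² + (-0.993·101.12)²) = √(8.37709 + 10082.60188) = 100.454 km
10: √((1.355·111.32)² + (0.498·101.12)²) = √(22752.28325 + 2535.90399) = 159.023 km
11: √((0.766·111.32)² + (-1.204·101.12)²) = √(7271.16391 + 14822.69238) = 148.640 km
12: √((-0.597·111.32)² + (0.188·101.12)²) = √(4416.67108 + 361.40139) = 69.124 km
13: √((0.272·111.32)² + (-1.225·101.12)²) = √(916.82026 + 15344.27238) = 127.519 km
Maximum: 8 at 179.535 km.

8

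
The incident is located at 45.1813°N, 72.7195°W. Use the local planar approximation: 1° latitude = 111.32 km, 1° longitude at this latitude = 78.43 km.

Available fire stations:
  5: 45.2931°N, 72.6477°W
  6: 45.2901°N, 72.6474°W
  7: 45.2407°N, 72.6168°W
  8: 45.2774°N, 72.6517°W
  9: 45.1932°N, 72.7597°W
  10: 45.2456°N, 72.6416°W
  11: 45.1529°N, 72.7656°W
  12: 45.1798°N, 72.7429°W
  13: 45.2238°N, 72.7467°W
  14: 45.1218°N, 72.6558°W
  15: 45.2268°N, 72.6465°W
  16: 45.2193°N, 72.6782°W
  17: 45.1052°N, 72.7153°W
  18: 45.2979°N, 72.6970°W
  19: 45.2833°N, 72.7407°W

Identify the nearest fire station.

Distances from 45.1813°N, 72.7195°W:
5: √((0.1118·111.32)² + (0.0718·78.43)²) = √(154.892362 + 31.711247) = 13.6603 km
6: √((0.1088·111.32)² + (0.0721·78.43)²) = √(146.691242 + 31.976797) = 13.3667 km
7: √((0.0594·111.32)² + (0.1027·78.43)²) = √(43.723940 + 64.879175) = 10.4213 km
8: √((0.0961·111.32)² + (0.0678·78.43)²) = √(114.444037 + 28.276381) = 11.9466 km
9: √((0.0119·111.32)² + (-0.0402·78.43)²) = √(1.754851 + 9.940690) = 3.4199 km
10: √((0.0643·111.32)² + (0.0779·78.43)²) = √(51.235189 + 37.328397) = 9.4108 km
11: √((-0.0284·111.32)² + (-0.0461·78.43)²) = √(9.995006 + 13.072730) = 4.8029 km
12: √((-0.0015·111.32)² + (-0.0234·78.43)²) = √(0.027882 + 3.368187) = 1.8428 km
13: √((0.0425·111.32)² + (-0.0272·78.43)²) = √(22.383307 + 4.550952) = 5.1898 km
14: √((-0.0595·111.32)² + (0.0637·78.43)²) = √(43.871282 + 24.959926) = 8.2965 km
15: √((0.0455·111.32)² + (0.0730·78.43)²) = √(25.654833 + 32.780091) = 7.6443 km
16: √((0.0380·111.32)² + (0.0413·78.43)²) = √(17.894254 + 10.492151) = 5.3279 km
17: √((-0.0761·111.32)² + (0.0042·78.43)²) = √(71.765499 + 0.108508) = 8.4779 km
18: √((0.1166·111.32)² + (0.0225·78.43)²) = √(168.478116 + 3.114078) = 13.0993 km
19: √((0.1020·111.32)² + (-0.0212·78.43)²) = √(128.927850 + 2.764624) = 11.4757 km
Minimum: 12 at 1.8428 km.

12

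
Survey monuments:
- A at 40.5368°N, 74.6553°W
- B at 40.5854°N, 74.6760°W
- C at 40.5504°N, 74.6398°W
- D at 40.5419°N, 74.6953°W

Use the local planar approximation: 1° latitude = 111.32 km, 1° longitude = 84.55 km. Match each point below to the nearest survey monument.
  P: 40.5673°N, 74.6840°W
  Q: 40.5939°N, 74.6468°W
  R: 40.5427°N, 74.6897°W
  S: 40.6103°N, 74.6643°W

P at 40.5673°N, 74.6840°W:
  A: 4.1733 km
  B: 2.1254 km
  C: 4.1839 km
  D: 2.9846 km
  → nearest: B (2.1254 km)
Q at 40.5939°N, 74.6468°W:
  A: 6.3969 km
  B: 2.6440 km
  C: 4.8785 km
  D: 7.0939 km
  → nearest: B (2.6440 km)
R at 40.5427°N, 74.6897°W:
  A: 2.9818 km
  B: 4.8925 km
  C: 4.3052 km
  D: 0.4818 km
  → nearest: D (0.4818 km)
S at 40.6103°N, 74.6643°W:
  A: 8.2173 km
  B: 2.9431 km
  C: 6.9824 km
  D: 8.0528 km
  → nearest: B (2.9431 km)

P→B; Q→B; R→D; S→B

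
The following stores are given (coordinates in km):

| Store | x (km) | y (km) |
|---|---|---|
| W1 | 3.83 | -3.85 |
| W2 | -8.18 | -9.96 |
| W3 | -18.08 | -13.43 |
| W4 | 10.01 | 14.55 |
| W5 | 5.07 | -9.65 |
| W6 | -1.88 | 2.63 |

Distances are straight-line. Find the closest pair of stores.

Pairwise distances:
W1–W2: 13.47 km
W1–W3: 23.91 km
W1–W4: 19.41 km
W1–W5: 5.93 km
W1–W6: 8.64 km
W2–W3: 10.49 km
W2–W4: 30.52 km
W2–W5: 13.25 km
W2–W6: 14.08 km
W3–W4: 39.65 km
W3–W5: 23.46 km
W3–W6: 22.81 km
W4–W5: 24.70 km
W4–W6: 16.84 km
W5–W6: 14.11 km
Closest pair: W1–W5 at 5.93 km.

W1 and W5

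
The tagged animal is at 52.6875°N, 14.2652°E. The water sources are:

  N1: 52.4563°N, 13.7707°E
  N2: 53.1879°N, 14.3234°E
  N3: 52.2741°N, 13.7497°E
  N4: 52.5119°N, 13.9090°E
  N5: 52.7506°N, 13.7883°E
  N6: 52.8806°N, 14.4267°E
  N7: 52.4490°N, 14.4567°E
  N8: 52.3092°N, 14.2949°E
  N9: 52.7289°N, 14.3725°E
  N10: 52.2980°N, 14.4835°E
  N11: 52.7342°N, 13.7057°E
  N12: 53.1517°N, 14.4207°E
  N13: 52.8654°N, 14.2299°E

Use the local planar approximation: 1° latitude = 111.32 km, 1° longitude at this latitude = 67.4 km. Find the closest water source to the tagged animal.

N9

Distances from 52.6875°N, 14.2652°E:
N1: √((-0.2312·111.32)² + (-0.4945·67.4)²) = √(662.402640 + 1110.842238) = 42.1099 km
N2: √((0.5004·111.32)² + (0.0582·67.4)²) = √(3102.994440 + 15.387418) = 55.8425 km
N3: √((-0.4134·111.32)² + (-0.5155·67.4)²) = √(2117.811684 + 1207.194178) = 57.6629 km
N4: √((-0.1756·111.32)² + (-0.3562·67.4)²) = √(382.116172 + 576.378302) = 30.9596 km
N5: √((0.0631·111.32)² + (-0.4769·67.4)²) = √(49.340678 + 1033.176306) = 32.9016 km
N6: √((0.1931·111.32)² + (0.1615·67.4)²) = √(462.073373 + 118.485402) = 24.0948 km
N7: √((-0.2385·111.32)² + (0.1915·67.4)²) = √(704.892942 + 166.593230) = 29.5209 km
N8: √((-0.3783·111.32)² + (0.0297·67.4)²) = √(1773.450528 + 4.007123) = 42.1599 km
N9: √((0.0414·111.32)² + (0.1073·67.4)²) = √(21.239636 + 52.302113) = 8.5756 km
N10: √((-0.3895·111.32)² + (0.2183·67.4)²) = √(1880.015022 + 216.484728) = 45.7876 km
N11: √((0.0467·111.32)² + (-0.5595·67.4)²) = √(27.025899 + 1422.066726) = 38.0669 km
N12: √((0.4642·111.32)² + (0.1555·67.4)²) = √(2670.279167 + 109.845072) = 52.7269 km
N13: √((0.1779·111.32)² + (-0.0353·67.4)²) = √(392.191603 + 5.660688) = 19.9462 km
Minimum: N9 at 8.5756 km.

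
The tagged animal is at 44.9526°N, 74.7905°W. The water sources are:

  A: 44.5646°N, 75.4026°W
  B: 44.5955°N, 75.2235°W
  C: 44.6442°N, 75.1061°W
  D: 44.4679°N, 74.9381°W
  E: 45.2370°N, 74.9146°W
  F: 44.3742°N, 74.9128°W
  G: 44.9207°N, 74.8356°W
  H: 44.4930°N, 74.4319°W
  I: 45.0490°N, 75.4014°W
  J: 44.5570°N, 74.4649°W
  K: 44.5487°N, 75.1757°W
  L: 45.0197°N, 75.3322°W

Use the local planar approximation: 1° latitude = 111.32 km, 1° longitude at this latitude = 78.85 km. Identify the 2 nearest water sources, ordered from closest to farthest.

G, E

Distances from 44.9526°N, 74.7905°W:
A: √((-0.3880·111.32)² + (-0.6121·78.85)²) = √(1865.562685 + 2329.421901) = 64.7687 km
B: √((-0.3571·111.32)² + (-0.4330·78.85)²) = √(1580.251080 + 1165.679578) = 52.4016 km
C: √((-0.3084·111.32)² + (-0.3156·78.85)²) = √(1178.623603 + 619.266211) = 42.4015 km
D: √((-0.4847·111.32)² + (-0.1476·78.85)²) = √(2911.336698 + 135.449096) = 55.1977 km
E: √((0.2844·111.32)² + (-0.1241·78.85)²) = √(1002.318115 + 95.751803) = 33.1371 km
F: √((-0.5784·111.32)² + (-0.1223·78.85)²) = √(4145.748611 + 92.994296) = 65.1056 km
G: √((-0.0319·111.32)² + (-0.0451·78.85)²) = √(12.610368 + 12.646096) = 5.0256 km
H: √((-0.4596·111.32)² + (0.3586·78.85)²) = √(2617.619006 + 799.510121) = 58.4562 km
I: √((0.0964·111.32)² + (-0.6109·78.85)²) = √(115.159684 + 2320.297358) = 49.3503 km
J: √((-0.3956·111.32)² + (0.3256·78.85)²) = √(1939.362355 + 659.131683) = 50.9754 km
K: √((-0.4039·111.32)² + (-0.3852·78.85)²) = √(2021.594753 + 922.520344) = 54.2597 km
L: √((0.0671·111.32)² + (-0.5417·78.85)²) = √(55.794506 + 1824.404213) = 43.3613 km
Sorted: G (5.0256 km) < E (33.1371 km) < C (42.4015 km) < L (43.3613 km) < …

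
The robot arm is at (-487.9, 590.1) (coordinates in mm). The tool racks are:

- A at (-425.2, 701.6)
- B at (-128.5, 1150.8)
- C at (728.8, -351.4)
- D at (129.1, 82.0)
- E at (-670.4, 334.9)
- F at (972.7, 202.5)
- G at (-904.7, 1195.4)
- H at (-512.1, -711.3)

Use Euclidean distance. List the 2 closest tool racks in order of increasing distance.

Distances from (-487.9, 590.1):
A: √((62.7)² + (111.5)²) = √(3931.290 + 12432.250) = 127.9 mm
B: √((359.4)² + (560.7)²) = √(129168.360 + 314384.490) = 666.0 mm
C: √((1216.7)² + (-941.5)²) = √(1480358.890 + 886422.250) = 1538.4 mm
D: √((617.0)² + (-508.1)²) = √(380689.000 + 258165.610) = 799.3 mm
E: √((-182.5)² + (-255.2)²) = √(33306.250 + 65127.040) = 313.7 mm
F: √((1460.6)² + (-387.6)²) = √(2133352.360 + 150233.760) = 1511.2 mm
G: √((-416.8)² + (605.3)²) = √(173722.240 + 366388.090) = 734.9 mm
H: √((-24.2)² + (-1301.4)²) = √(585.640 + 1693641.960) = 1301.6 mm
Sorted: A (127.9 mm) < E (313.7 mm) < B (666.0 mm) < G (734.9 mm) < …

A, E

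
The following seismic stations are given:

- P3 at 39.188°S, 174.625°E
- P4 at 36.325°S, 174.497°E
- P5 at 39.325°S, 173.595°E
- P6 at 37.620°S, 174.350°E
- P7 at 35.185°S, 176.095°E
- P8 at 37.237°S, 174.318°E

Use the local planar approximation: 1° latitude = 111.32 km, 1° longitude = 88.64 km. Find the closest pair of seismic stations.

Pairwise distances:
P6–P8: 42.730 km
P3–P5: 92.564 km
P4–P8: 102.756 km
P4–P6: 144.747 km
P3–P6: 176.244 km
P4–P7: 190.180 km
P5–P6: 201.254 km
P3–P8: 218.883 km
P5–P8: 241.109 km
P7–P8: 277.471 km
P6–P7: 312.091 km
P3–P4: 318.911 km
P4–P5: 343.397 km
P3–P7: 464.274 km
P5–P7: 511.374 km
Closest pair: P6–P8 at 42.730 km.

P6 and P8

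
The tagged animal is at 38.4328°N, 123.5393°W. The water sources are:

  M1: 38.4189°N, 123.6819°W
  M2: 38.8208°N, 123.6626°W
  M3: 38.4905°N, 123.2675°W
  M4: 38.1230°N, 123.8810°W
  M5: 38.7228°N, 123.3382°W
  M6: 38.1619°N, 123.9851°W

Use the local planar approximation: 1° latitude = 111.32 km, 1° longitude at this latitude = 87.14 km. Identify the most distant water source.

M6

Distances from 38.4328°N, 123.5393°W:
M1: √((-0.0139·111.32)² + (-0.1426·87.14)²) = √(2.394286 + 154.409552) = 12.5221 km
M2: √((0.3880·111.32)² + (-0.1233·87.14)²) = √(1865.562685 + 115.441315) = 44.5085 km
M3: √((0.0577·111.32)² + (0.2718·87.14)²) = √(41.257036 + 560.962740) = 24.5402 km
M4: √((-0.3098·111.32)² + (-0.3417·87.14)²) = √(1189.348755 + 886.594573) = 45.5625 km
M5: √((0.2900·111.32)² + (0.2011·87.14)²) = √(1042.179176 + 307.085459) = 36.7323 km
M6: √((-0.2709·111.32)² + (-0.4458·87.14)²) = √(909.419800 + 1509.090341) = 49.1784 km
Maximum: M6 at 49.1784 km.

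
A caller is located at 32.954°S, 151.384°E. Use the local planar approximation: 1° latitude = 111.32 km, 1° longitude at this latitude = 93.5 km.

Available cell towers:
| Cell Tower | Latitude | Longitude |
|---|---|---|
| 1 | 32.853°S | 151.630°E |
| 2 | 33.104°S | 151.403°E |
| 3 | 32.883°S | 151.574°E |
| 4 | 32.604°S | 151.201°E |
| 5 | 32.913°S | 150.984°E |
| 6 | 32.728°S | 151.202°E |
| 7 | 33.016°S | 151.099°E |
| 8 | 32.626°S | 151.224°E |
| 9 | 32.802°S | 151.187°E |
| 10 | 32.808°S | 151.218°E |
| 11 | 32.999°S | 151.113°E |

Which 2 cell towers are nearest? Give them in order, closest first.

2, 3

Distances from 32.954°S, 151.384°E:
1: 25.602 km
2: 16.792 km
3: 19.444 km
4: 42.554 km
5: 37.677 km
6: 30.373 km
7: 27.527 km
8: 39.459 km
9: 25.012 km
10: 22.473 km
11: 25.829 km
Sorted: 2 (16.792 km) < 3 (19.444 km) < 10 (22.473 km) < 9 (25.012 km) < …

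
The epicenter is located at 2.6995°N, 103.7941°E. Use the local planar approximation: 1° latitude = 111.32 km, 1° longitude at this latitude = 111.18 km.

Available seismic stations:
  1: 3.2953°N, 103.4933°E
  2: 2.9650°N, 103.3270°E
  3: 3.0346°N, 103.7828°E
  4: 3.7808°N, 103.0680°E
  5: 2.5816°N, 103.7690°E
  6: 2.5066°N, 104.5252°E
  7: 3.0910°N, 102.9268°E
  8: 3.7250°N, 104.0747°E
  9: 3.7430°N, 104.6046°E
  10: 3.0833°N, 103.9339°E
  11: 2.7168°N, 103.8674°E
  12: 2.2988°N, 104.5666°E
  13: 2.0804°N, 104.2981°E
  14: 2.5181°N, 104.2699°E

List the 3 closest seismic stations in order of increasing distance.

11, 5, 3

Distances from 2.6995°N, 103.7941°E:
1: √((0.5958·111.32)² + (-0.3008·111.18)²) = √(4398.933464 + 1118.430503) = 74.2790 km
2: √((0.2655·111.32)² + (-0.4671·111.18)²) = √(873.525216 + 2696.951112) = 59.7535 km
3: √((0.3351·111.32)² + (-0.0113·111.18)²) = √(1391.538578 + 1.578375) = 37.3245 km
4: √((1.0813·111.32)² + (-0.7261·111.18)²) = √(14489.012974 + 6516.977370) = 144.9344 km
5: √((-0.1179·111.32)² + (-0.0251·111.18)²) = √(172.255860 + 7.787549) = 13.4180 km
6: √((-0.1929·111.32)² + (0.7311·111.18)²) = √(461.116699 + 6607.039561) = 84.0723 km
7: √((0.3915·111.32)² + (-0.8673·111.18)²) = √(1899.371548 + 9298.053317) = 105.8179 km
8: √((1.0255·111.32)² + (0.2806·111.18)²) = √(13032.199653 + 973.259548) = 118.3447 km
9: √((1.0435·111.32)² + (0.8105·111.18)²) = √(13493.707820 + 8120.062608) = 147.0162 km
10: √((0.3838·111.32)² + (0.1398·111.18)²) = √(1825.392812 + 241.583730) = 45.4640 km
11: √((0.0173·111.32)² + (0.0733·111.18)²) = √(3.708844 + 66.414252) = 8.3740 km
12: √((-0.4007·111.32)² + (0.7725·111.18)²) = √(1989.688456 + 7376.499471) = 96.7791 km
13: √((-0.6191·111.32)² + (0.5040·111.18)²) = √(4749.719945 + 3139.889845) = 88.8235 km
14: √((-0.1814·111.32)² + (0.4758·111.18)²) = √(407.775342 + 2798.351176) = 56.6227 km
Sorted: 11 (8.3740 km) < 5 (13.4180 km) < 3 (37.3245 km) < 10 (45.4640 km) < 14 (56.6227 km) < …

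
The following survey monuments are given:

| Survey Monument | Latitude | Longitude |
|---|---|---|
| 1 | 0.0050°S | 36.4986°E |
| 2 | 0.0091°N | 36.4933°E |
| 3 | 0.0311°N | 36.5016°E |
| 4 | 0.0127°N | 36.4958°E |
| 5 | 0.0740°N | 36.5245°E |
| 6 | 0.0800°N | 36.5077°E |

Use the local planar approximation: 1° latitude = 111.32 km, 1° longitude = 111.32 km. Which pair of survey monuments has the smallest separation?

Pairwise distances:
1–2: 1.6768 km
1–3: 4.0325 km
1–4: 1.9949 km
1–5: 9.2548 km
1–6: 9.5163 km
2–3: 2.6175 km
2–4: 0.4879 km
2–5: 8.0162 km
2–6: 8.0537 km
3–4: 2.1476 km
3–5: 5.4134 km
3–6: 5.4857 km
4–5: 7.5348 km
4–6: 7.6081 km
5–6: 1.9859 km
Closest pair: 2–4 at 0.4879 km.

2 and 4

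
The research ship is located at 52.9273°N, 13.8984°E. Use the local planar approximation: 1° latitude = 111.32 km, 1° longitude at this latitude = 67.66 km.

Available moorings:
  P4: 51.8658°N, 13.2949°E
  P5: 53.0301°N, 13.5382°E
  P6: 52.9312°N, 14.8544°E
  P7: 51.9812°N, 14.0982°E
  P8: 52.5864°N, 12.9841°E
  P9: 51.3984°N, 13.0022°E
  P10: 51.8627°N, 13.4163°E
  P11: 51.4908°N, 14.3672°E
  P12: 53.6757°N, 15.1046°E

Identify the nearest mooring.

P5

Distances from 52.9273°N, 13.8984°E:
P4: √((-1.0615·111.32)² + (-0.6035·67.66)²) = √(13963.246096 + 1667.318372) = 125.0223 km
P5: √((0.1028·111.32)² + (-0.3602·67.66)²) = √(130.958178 + 593.952075) = 26.9242 km
P6: √((0.0039·111.32)² + (0.9560·67.66)²) = √(0.188484 + 4183.885314) = 64.6844 km
P7: √((-0.9461·111.32)² + (0.1998·67.66)²) = √(11092.271225 + 182.748977) = 106.1839 km
P8: √((-0.3409·111.32)² + (-0.9143·67.66)²) = √(1440.125690 + 3826.849884) = 72.5739 km
P9: √((-1.5289·111.32)² + (-0.8962·67.66)²) = √(28967.069187 + 3676.832671) = 180.6762 km
P10: √((-1.0646·111.32)² + (-0.4821·67.66)²) = √(14044.921591 + 1063.991724) = 122.9183 km
P11: √((-1.4365·111.32)² + (0.4688·67.66)²) = √(25571.585489 + 1006.095469) = 163.0266 km
P12: √((0.7484·111.32)² + (1.2062·67.66)²) = √(6940.870682 + 6660.435626) = 116.6246 km
Minimum: P5 at 26.9242 km.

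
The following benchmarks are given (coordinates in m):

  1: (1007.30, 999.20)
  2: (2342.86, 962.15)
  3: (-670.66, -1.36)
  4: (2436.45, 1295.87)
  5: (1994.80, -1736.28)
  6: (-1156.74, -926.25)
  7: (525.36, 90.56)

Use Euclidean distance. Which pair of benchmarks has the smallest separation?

Pairwise distances:
1–2: √((1335.56)² + (-37.05)²) = √(1783720.5136 + 1372.7025) = 1336.07 m
1–3: √((-1677.96)² + (-1000.56)²) = √(2815549.7616 + 1001120.3136) = 1953.63 m
1–4: √((1429.15)² + (296.67)²) = √(2042469.7225 + 88013.0889) = 1459.62 m
1–5: √((987.50)² + (-2735.48)²) = √(975156.2500 + 7482850.8304) = 2908.27 m
1–6: √((-2164.04)² + (-1925.45)²) = √(4683069.1216 + 3707357.7025) = 2896.62 m
1–7: √((-481.94)² + (-908.64)²) = √(232266.1636 + 825626.6496) = 1028.54 m
2–3: √((-3013.52)² + (-963.51)²) = √(9081302.7904 + 928351.5201) = 3163.80 m
2–4: √((93.59)² + (333.72)²) = √(8759.0881 + 111369.0384) = 346.60 m
2–5: √((-348.06)² + (-2698.43)²) = √(121145.7636 + 7281524.4649) = 2720.78 m
2–6: √((-3499.60)² + (-1888.40)²) = √(12247200.1600 + 3566054.5600) = 3976.59 m
2–7: √((-1817.50)² + (-871.59)²) = √(3303306.2500 + 759669.1281) = 2015.68 m
3–4: √((3107.11)² + (1297.23)²) = √(9654132.5521 + 1682805.6729) = 3367.04 m
3–5: √((2665.46)² + (-1734.92)²) = √(7104677.0116 + 3009947.4064) = 3180.35 m
3–6: √((-486.08)² + (-924.89)²) = √(236273.7664 + 855421.5121) = 1044.84 m
3–7: √((1196.02)² + (91.92)²) = √(1430463.8404 + 8449.2864) = 1199.55 m
4–5: √((-441.65)² + (-3032.15)²) = √(195054.7225 + 9193933.6225) = 3064.15 m
4–6: √((-3593.19)² + (-2222.12)²) = √(12911014.3761 + 4937817.2944) = 4224.79 m
4–7: √((-1911.09)² + (-1205.31)²) = √(3652264.9881 + 1452772.1961) = 2259.43 m
5–6: √((-3151.54)² + (810.03)²) = √(9932204.3716 + 656148.6009) = 3253.97 m
5–7: √((-1469.44)² + (1826.84)²) = √(2159253.9136 + 3337344.3856) = 2344.48 m
6–7: √((1682.10)² + (1016.81)²) = √(2829460.4100 + 1033902.5761) = 1965.54 m
Closest pair: 2–4 at 346.60 m.

2 and 4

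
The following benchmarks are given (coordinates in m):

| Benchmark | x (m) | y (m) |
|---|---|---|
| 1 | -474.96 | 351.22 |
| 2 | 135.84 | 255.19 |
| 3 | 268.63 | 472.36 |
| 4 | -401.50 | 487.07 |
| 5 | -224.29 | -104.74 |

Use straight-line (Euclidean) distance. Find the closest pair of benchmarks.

1 and 4

Pairwise distances:
1–2: 618.30 m
1–3: 753.39 m
1–4: 154.44 m
1–5: 520.32 m
2–3: 254.55 m
2–4: 585.24 m
2–5: 509.16 m
3–4: 670.29 m
3–5: 758.96 m
4–5: 617.77 m
Closest pair: 1–4 at 154.44 m.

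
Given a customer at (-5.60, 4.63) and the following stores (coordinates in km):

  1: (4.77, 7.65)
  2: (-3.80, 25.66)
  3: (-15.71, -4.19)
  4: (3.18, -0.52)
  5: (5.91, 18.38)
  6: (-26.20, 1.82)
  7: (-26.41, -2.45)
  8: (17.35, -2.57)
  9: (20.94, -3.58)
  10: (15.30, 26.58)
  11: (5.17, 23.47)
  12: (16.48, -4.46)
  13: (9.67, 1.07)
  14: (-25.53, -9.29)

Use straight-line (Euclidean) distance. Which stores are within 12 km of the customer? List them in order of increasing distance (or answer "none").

Distances from (-5.60, 4.63):
1: 10.80 km
2: 21.11 km
3: 13.42 km
4: 10.18 km
5: 17.93 km
6: 20.79 km
7: 21.98 km
8: 24.05 km
9: 27.78 km
10: 30.31 km
11: 21.70 km
12: 23.88 km
13: 15.68 km
14: 24.31 km
Threshold 12 km: 4 (10.18 km), 1 (10.80 km) are within range.

4, 1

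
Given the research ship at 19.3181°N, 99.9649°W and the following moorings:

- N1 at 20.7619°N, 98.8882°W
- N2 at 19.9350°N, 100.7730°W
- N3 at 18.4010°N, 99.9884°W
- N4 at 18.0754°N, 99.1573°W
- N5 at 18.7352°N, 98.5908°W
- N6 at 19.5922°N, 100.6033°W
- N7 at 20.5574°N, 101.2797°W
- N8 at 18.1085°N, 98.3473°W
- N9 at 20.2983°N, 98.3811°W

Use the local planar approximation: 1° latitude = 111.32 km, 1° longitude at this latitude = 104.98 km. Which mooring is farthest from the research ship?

N8

Distances from 19.3181°N, 99.9649°W:
N1: √((1.4438·111.32)² + (1.0767·104.98)²) = √(25832.145030 + 12776.225338) = 196.4901 km
N2: √((0.6169·111.32)² + (-0.8081·104.98)²) = √(4716.023232 + 7196.864904) = 109.1462 km
N3: √((-0.9171·111.32)² + (-0.0235·104.98)²) = √(10422.689073 + 6.086237) = 102.1214 km
N4: √((-1.2427·111.32)² + (0.8076·104.98)²) = √(19137.226278 + 7187.961750) = 162.2504 km
N5: √((-0.5829·111.32)² + (1.3741·104.98)²) = √(4210.508088 + 20808.933202) = 158.1753 km
N6: √((0.2741·111.32)² + (-0.6384·104.98)²) = √(931.031696 + 4491.577458) = 73.6384 km
N7: √((1.2393·111.32)² + (-1.3148·104.98)²) = √(19032.651467 + 19051.647072) = 195.1520 km
N8: √((-1.2096·111.32)² + (1.6176·104.98)²) = √(18131.342077 + 28837.354306) = 216.7226 km
N9: √((0.9802·111.32)² + (1.5838·104.98)²) = √(11906.271776 + 27644.823030) = 198.8746 km
Maximum: N8 at 216.7226 km.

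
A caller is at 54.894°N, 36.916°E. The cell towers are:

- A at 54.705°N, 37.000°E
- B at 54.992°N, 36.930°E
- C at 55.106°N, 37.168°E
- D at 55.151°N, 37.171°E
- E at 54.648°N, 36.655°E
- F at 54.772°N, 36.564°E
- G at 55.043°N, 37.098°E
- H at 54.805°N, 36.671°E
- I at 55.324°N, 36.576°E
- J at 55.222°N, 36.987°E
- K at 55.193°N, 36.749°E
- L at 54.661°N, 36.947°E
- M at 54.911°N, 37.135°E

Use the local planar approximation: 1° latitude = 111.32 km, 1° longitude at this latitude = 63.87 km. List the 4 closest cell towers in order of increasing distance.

B, M, H, G

Distances from 54.894°N, 36.916°E:
A: √((-0.189·111.32)² + (0.084·63.87)²) = √(442.65972 + 28.78408) = 21.713 km
B: √((0.098·111.32)² + (0.014·63.87)²) = √(119.01414 + 0.79956) = 10.946 km
C: √((0.212·111.32)² + (0.252·63.87)²) = √(556.95245 + 259.05675) = 28.566 km
D: √((0.257·111.32)² + (0.255·63.87)²) = √(818.48861 + 265.26148) = 32.920 km
E: √((-0.246·111.32)² + (-0.261·63.87)²) = √(749.92289 + 277.89123) = 32.060 km
F: √((-0.122·111.32)² + (-0.352·63.87)²) = √(184.44465 + 505.45112) = 26.266 km
G: √((0.149·111.32)² + (0.182·63.87)²) = √(275.11795 + 135.12528) = 20.254 km
H: √((-0.089·111.32)² + (-0.245·63.87)²) = √(98.15816 + 244.86460) = 18.521 km
I: √((0.430·111.32)² + (-0.340·63.87)²) = √(2291.30713 + 471.57597) = 52.563 km
J: √((0.328·111.32)² + (0.071·63.87)²) = √(1333.19625 + 20.56414) = 36.793 km
K: √((0.299·111.32)² + (-0.167·63.87)²) = √(1107.86992 + 113.76974) = 34.952 km
L: √((-0.233·111.32)² + (0.031·63.87)²) = √(672.75702 + 3.92028) = 26.013 km
M: √((0.017·111.32)² + (0.219·63.87)²) = √(3.58133 + 195.65100) = 14.115 km
Sorted: B (10.946 km) < M (14.115 km) < H (18.521 km) < G (20.254 km) < A (21.713 km) < L (26.013 km) < …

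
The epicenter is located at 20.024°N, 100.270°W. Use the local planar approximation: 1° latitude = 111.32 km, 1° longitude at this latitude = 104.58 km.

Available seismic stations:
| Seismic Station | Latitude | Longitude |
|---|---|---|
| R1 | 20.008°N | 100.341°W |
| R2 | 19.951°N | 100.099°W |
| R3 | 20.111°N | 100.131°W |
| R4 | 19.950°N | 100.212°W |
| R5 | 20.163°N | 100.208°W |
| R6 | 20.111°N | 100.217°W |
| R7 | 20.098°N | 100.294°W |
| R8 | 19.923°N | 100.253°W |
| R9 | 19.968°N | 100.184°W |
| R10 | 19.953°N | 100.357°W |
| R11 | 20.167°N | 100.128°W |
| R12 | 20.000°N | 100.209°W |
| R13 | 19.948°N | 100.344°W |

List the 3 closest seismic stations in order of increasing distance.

R12, R1, R7

Distances from 20.024°N, 100.270°W:
R1: √((-0.016·111.32)² + (-0.071·104.58)²) = √(3.17239 + 55.13330) = 7.636 km
R2: √((-0.073·111.32)² + (0.171·104.58)²) = √(66.03773 + 319.80813) = 19.643 km
R3: √((0.087·111.32)² + (0.139·104.58)²) = √(93.79613 + 211.31332) = 17.467 km
R4: √((-0.074·111.32)² + (0.058·104.58)²) = √(67.85937 + 36.79199) = 10.230 km
R5: √((0.139·111.32)² + (0.062·104.58)²) = √(239.42858 + 42.04174) = 16.777 km
R6: √((0.087·111.32)² + (0.053·104.58)²) = √(93.79613 + 30.72197) = 11.159 km
R7: √((0.074·111.32)² + (-0.024·104.58)²) = √(67.85937 + 6.29970) = 8.612 km
R8: √((-0.101·111.32)² + (0.017·104.58)²) = √(126.41224 + 3.16079) = 11.383 km
R9: √((-0.056·111.32)² + (0.086·104.58)²) = √(38.86176 + 80.88988) = 10.943 km
R10: √((-0.071·111.32)² + (-0.087·104.58)²) = √(62.46879 + 82.78197) = 12.052 km
R11: √((0.143·111.32)² + (0.142·104.58)²) = √(253.40692 + 220.53319) = 21.770 km
R12: √((-0.024·111.32)² + (0.061·104.58)²) = √(7.13787 + 40.69649) = 6.916 km
R13: √((-0.076·111.32)² + (-0.074·104.58)²) = √(71.57701 + 59.89088) = 11.466 km
Sorted: R12 (6.916 km) < R1 (7.636 km) < R7 (8.612 km) < R4 (10.230 km) < R9 (10.943 km) < …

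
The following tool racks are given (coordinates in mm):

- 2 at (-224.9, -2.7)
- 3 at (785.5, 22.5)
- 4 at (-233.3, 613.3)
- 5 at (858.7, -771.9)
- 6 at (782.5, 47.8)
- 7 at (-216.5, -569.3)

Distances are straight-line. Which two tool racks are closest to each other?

Pairwise distances:
2–3: 1010.7 mm
2–4: 616.1 mm
2–5: 1328.9 mm
2–6: 1008.7 mm
2–7: 566.7 mm
3–4: 1177.7 mm
3–5: 797.8 mm
3–6: 25.5 mm
3–7: 1163.7 mm
4–5: 1763.9 mm
4–6: 1162.6 mm
4–7: 1182.7 mm
5–6: 823.2 mm
5–7: 1094.1 mm
6–7: 1174.2 mm
Closest pair: 3–6 at 25.5 mm.

3 and 6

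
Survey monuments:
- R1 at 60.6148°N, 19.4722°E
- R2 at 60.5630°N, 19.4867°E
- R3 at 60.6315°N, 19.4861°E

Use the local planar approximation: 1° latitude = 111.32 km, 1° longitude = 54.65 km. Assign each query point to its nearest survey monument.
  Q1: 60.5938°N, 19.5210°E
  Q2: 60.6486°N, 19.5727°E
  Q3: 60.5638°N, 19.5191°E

Q1→R1; Q2→R3; Q3→R2

Q1 at 60.5938°N, 19.5210°E:
  R1: √((0.0210·111.32)² + (-0.0488·54.65)²) = √(5.464935 + 7.112462) = 3.5465 km
  R2: √((-0.0308·111.32)² + (-0.0343·54.65)²) = √(11.755682 + 3.513732) = 3.9076 km
  R3: √((0.0377·111.32)² + (-0.0349·54.65)²) = √(17.612828 + 3.637736) = 4.6098 km
  → nearest: R1 (3.5465 km)
Q2 at 60.6486°N, 19.5727°E:
  R1: √((-0.0338·111.32)² + (-0.1005·54.65)²) = √(14.157279 + 30.165634) = 6.6575 km
  R2: √((-0.0856·111.32)² + (-0.0860·54.65)²) = √(90.801689 + 22.089060) = 10.6250 km
  R3: √((-0.0171·111.32)² + (-0.0866·54.65)²) = √(3.623586 + 22.398355) = 5.1012 km
  → nearest: R3 (5.1012 km)
Q3 at 60.5638°N, 19.5191°E:
  R1: √((0.0510·111.32)² + (-0.0469·54.65)²) = √(32.231962 + 6.569405) = 6.2291 km
  R2: √((-0.0008·111.32)² + (-0.0324·54.65)²) = √(0.007931 + 3.135237) = 1.7729 km
  R3: √((0.0677·111.32)² + (-0.0330·54.65)²) = √(56.796782 + 3.252432) = 7.7491 km
  → nearest: R2 (1.7729 km)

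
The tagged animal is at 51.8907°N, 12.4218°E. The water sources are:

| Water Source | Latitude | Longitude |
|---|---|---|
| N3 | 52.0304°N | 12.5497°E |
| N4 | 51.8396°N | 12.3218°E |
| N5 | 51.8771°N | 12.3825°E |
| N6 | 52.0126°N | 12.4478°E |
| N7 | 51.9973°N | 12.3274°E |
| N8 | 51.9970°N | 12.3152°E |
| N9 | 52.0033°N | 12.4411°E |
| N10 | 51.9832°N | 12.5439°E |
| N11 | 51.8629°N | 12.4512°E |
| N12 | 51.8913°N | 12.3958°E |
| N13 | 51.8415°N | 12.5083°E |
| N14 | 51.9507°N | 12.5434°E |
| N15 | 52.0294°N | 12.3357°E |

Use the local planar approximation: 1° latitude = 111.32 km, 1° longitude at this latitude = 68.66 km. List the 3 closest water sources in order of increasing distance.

Distances from 51.8907°N, 12.4218°E:
N3: √((0.1397·111.32)² + (0.1279·68.66)²) = √(241.846166 + 77.116744) = 17.8595 km
N4: √((-0.0511·111.32)² + (-0.1000·68.66)²) = √(32.358486 + 47.141956) = 8.9163 km
N5: √((-0.0136·111.32)² + (-0.0393·68.66)²) = √(2.292051 + 7.281028) = 3.0940 km
N6: √((0.1219·111.32)² + (0.0260·68.66)²) = √(184.142403 + 3.186796) = 13.6868 km
N7: √((0.1066·111.32)² + (-0.0944·68.66)²) = √(140.818854 + 42.009894) = 13.5214 km
N8: √((0.1063·111.32)² + (-0.1066·68.66)²) = √(140.027368 + 53.570045) = 13.9139 km
N9: √((0.1126·111.32)² + (0.0193·68.66)²) = √(157.116999 + 1.755991) = 12.6045 km
N10: √((0.0925·111.32)² + (0.1221·68.66)²) = √(106.030268 + 70.281161) = 13.2782 km
N11: √((-0.0278·111.32)² + (0.0294·68.66)²) = √(9.577143 + 4.074762) = 3.6948 km
N12: √((0.0006·111.32)² + (-0.0260·68.66)²) = √(0.004461 + 3.186796) = 1.7864 km
N13: √((-0.0492·111.32)² + (0.0865·68.66)²) = √(29.996916 + 35.272790) = 8.0790 km
N14: √((0.0600·111.32)² + (0.1216·68.66)²) = √(44.611713 + 69.706736) = 10.6920 km
N15: √((0.1387·111.32)² + (-0.0861·68.66)²) = √(238.396194 + 34.947322) = 16.5331 km
Sorted: N12 (1.7864 km) < N5 (3.0940 km) < N11 (3.6948 km) < N13 (8.0790 km) < N4 (8.9163 km) < …

N12, N5, N11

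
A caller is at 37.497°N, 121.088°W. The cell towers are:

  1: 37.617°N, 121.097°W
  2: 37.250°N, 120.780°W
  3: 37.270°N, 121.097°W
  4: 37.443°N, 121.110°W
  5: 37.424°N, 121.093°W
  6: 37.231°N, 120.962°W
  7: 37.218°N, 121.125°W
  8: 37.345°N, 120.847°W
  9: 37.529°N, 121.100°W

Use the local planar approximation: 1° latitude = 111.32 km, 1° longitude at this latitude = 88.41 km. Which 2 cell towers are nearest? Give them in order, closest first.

Distances from 37.497°N, 121.088°W:
1: √((0.120·111.32)² + (-0.009·88.41)²) = √(178.44685 + 0.63312) = 13.382 km
2: √((-0.247·111.32)² + (0.308·88.41)²) = √(756.03222 + 741.48815) = 38.698 km
3: √((-0.227·111.32)² + (-0.009·88.41)²) = √(638.55471 + 0.63312) = 25.282 km
4: √((-0.054·111.32)² + (-0.022·88.41)²) = √(36.13549 + 3.78310) = 6.318 km
5: √((-0.073·111.32)² + (-0.005·88.41)²) = √(66.03773 + 0.19541) = 8.138 km
6: √((-0.266·111.32)² + (0.126·88.41)²) = √(876.81843 + 124.09202) = 31.637 km
7: √((-0.279·111.32)² + (-0.037·88.41)²) = √(964.61676 + 10.70055) = 31.230 km
8: √((-0.152·111.32)² + (0.241·88.41)²) = √(286.30806 + 453.98015) = 27.208 km
9: √((0.032·111.32)² + (-0.012·88.41)²) = √(12.68955 + 1.12555) = 3.717 km
Sorted: 9 (3.717 km) < 4 (6.318 km) < 5 (8.138 km) < 1 (13.382 km) < …

9, 4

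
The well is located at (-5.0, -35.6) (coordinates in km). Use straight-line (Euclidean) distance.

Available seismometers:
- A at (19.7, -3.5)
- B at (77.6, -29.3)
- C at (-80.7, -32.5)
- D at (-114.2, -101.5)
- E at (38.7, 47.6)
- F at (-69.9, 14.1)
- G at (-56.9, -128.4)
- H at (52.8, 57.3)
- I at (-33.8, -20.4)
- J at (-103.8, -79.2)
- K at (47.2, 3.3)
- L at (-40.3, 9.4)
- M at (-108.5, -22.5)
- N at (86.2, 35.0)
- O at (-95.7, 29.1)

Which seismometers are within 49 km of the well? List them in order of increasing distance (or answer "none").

Distances from (-5.0, -35.6):
A: 40.5 km
B: 82.8 km
C: 75.8 km
D: 127.5 km
E: 94.0 km
F: 81.7 km
G: 106.3 km
H: 109.4 km
I: 32.6 km
J: 108.0 km
K: 65.1 km
L: 57.2 km
M: 104.3 km
N: 115.3 km
O: 111.4 km
Threshold 49 km: I (32.6 km), A (40.5 km) are within range.

I, A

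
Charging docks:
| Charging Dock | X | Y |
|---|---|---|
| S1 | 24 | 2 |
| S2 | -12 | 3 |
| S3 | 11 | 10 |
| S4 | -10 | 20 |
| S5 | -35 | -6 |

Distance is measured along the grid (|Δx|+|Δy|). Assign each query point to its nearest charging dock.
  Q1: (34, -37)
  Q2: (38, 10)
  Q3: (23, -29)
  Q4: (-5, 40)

Q1→S1; Q2→S1; Q3→S1; Q4→S4

Q1 at (34, -37):
  S1: |-10| + |39| = 10 + 39 = 49
  S2: |-46| + |40| = 46 + 40 = 86
  S3: |-23| + |47| = 23 + 47 = 70
  S4: |-44| + |57| = 44 + 57 = 101
  S5: |-69| + |31| = 69 + 31 = 100
  → nearest: S1 (49)
Q2 at (38, 10):
  S1: |-14| + |-8| = 14 + 8 = 22
  S2: |-50| + |-7| = 50 + 7 = 57
  S3: |-27| + |0| = 27 + 0 = 27
  S4: |-48| + |10| = 48 + 10 = 58
  S5: |-73| + |-16| = 73 + 16 = 89
  → nearest: S1 (22)
Q3 at (23, -29):
  S1: |1| + |31| = 1 + 31 = 32
  S2: |-35| + |32| = 35 + 32 = 67
  S3: |-12| + |39| = 12 + 39 = 51
  S4: |-33| + |49| = 33 + 49 = 82
  S5: |-58| + |23| = 58 + 23 = 81
  → nearest: S1 (32)
Q4 at (-5, 40):
  S1: |29| + |-38| = 29 + 38 = 67
  S2: |-7| + |-37| = 7 + 37 = 44
  S3: |16| + |-30| = 16 + 30 = 46
  S4: |-5| + |-20| = 5 + 20 = 25
  S5: |-30| + |-46| = 30 + 46 = 76
  → nearest: S4 (25)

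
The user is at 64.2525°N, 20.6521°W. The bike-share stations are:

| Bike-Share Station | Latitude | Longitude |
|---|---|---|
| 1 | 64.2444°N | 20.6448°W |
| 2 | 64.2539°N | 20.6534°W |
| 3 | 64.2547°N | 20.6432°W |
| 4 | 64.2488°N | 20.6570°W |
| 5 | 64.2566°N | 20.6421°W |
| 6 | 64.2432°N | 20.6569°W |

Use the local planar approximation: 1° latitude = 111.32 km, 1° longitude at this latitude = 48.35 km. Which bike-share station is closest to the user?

Distances from 64.2525°N, 20.6521°W:
1: √((-0.0081·111.32)² + (0.0073·48.35)²) = √(0.813048 + 0.124577) = 0.9683 km
2: √((0.0014·111.32)² + (-0.0013·48.35)²) = √(0.024289 + 0.003951) = 0.1680 km
3: √((0.0022·111.32)² + (0.0089·48.35)²) = √(0.059978 + 0.185171) = 0.4951 km
4: √((-0.0037·111.32)² + (-0.0049·48.35)²) = √(0.169648 + 0.056129) = 0.4752 km
5: √((0.0041·111.32)² + (0.0100·48.35)²) = √(0.208312 + 0.233772) = 0.6649 km
6: √((-0.0093·111.32)² + (-0.0048·48.35)²) = √(1.071796 + 0.053861) = 1.0610 km
Minimum: 2 at 0.1680 km.

2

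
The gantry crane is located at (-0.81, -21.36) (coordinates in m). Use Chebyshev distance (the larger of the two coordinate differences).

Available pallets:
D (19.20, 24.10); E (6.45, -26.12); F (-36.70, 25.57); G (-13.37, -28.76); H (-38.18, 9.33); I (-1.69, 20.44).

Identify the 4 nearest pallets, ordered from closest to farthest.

Distances from (-0.81, -21.36):
D: max(|20.01|, |45.46|) = 45.46 m
E: max(|7.26|, |-4.76|) = 7.26 m
F: max(|-35.89|, |46.93|) = 46.93 m
G: max(|-12.56|, |-7.40|) = 12.56 m
H: max(|-37.37|, |30.69|) = 37.37 m
I: max(|-0.88|, |41.80|) = 41.80 m
Sorted: E (7.26 m) < G (12.56 m) < H (37.37 m) < I (41.80 m) < D (45.46 m) < F (46.93 m)

E, G, H, I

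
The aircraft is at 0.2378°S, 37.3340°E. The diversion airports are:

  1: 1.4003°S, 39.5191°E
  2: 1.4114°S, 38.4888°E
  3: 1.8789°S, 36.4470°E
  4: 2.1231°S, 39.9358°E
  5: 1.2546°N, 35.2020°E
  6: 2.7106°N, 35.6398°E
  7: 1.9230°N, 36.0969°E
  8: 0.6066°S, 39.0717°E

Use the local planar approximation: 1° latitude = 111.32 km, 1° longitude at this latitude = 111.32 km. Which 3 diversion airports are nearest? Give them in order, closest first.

Distances from 0.2378°S, 37.3340°E:
1: √((-1.1625·111.32)² + (2.1851·111.32)²) = √(16746.818690 + 59168.291540) = 275.5270 km
2: √((-1.1736·111.32)² + (1.1548·111.32)²) = √(17068.155741 + 16525.703091) = 183.2863 km
3: √((-1.6411·111.32)² + (-0.8870·111.32)²) = √(33374.632043 + 9749.753484) = 207.6641 km
4: √((-1.8853·111.32)² + (2.6018·111.32)²) = √(44046.086808 + 83886.913227) = 357.6772 km
5: √((1.4924·111.32)² + (-2.1320·111.32)²) = √(27600.495323 + 56327.541476) = 289.7034 km
6: √((2.9484·111.32)² + (-1.6942·111.32)²) = √(107725.669136 + 35569.335360) = 378.5433 km
7: √((2.1608·111.32)² + (-1.2371·111.32)²) = √(57859.614757 + 18965.138084) = 277.1728 km
8: √((-0.3688·111.32)² + (1.7377·111.32)²) = √(1685.497917 + 37419.329177) = 197.7494 km
Sorted: 2 (183.2863 km) < 8 (197.7494 km) < 3 (207.6641 km) < 1 (275.5270 km) < 7 (277.1728 km) < …

2, 8, 3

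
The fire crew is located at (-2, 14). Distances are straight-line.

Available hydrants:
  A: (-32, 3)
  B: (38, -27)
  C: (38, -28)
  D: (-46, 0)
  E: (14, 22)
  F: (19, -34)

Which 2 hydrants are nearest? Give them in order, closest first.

Distances from (-2, 14):
A: √((-30)² + (-11)²) = √(900.000 + 121.000) = 32.0
B: √((40)² + (-41)²) = √(1600.000 + 1681.000) = 57.3
C: √((40)² + (-42)²) = √(1600.000 + 1764.000) = 58.0
D: √((-44)² + (-14)²) = √(1936.000 + 196.000) = 46.2
E: √((16)² + (8)²) = √(256.000 + 64.000) = 17.9
F: √((21)² + (-48)²) = √(441.000 + 2304.000) = 52.4
Sorted: E (17.9) < A (32.0) < D (46.2) < F (52.4) < …

E, A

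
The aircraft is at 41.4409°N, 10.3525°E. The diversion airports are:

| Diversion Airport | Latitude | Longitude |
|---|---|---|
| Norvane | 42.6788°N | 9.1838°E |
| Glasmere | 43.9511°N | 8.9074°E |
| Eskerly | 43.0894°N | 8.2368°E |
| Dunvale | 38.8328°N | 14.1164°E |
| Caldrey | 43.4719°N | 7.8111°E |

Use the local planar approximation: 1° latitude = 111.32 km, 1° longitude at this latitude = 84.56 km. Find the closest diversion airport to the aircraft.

Norvane

Distances from 41.4409°N, 10.3525°E:
Norvane: √((1.2379·111.32)² + (-1.1687·84.56)²) = √(18989.674526 + 9766.434386) = 169.5763 km
Glasmere: √((2.5102·111.32)² + (-1.4451·84.56)²) = √(78084.178541 + 14932.267132) = 304.9860 km
Eskerly: √((1.6485·111.32)² + (-2.1157·84.56)²) = √(33676.294461 + 32006.495231) = 256.2865 km
Dunvale: √((-2.6081·111.32)² + (3.7639·84.56)²) = √(84293.652710 + 101299.220060) = 430.8049 km
Caldrey: √((2.0310·111.32)² + (-2.5414·84.56)²) = √(51117.104106 + 46182.346964) = 311.9286 km
Minimum: Norvane at 169.5763 km.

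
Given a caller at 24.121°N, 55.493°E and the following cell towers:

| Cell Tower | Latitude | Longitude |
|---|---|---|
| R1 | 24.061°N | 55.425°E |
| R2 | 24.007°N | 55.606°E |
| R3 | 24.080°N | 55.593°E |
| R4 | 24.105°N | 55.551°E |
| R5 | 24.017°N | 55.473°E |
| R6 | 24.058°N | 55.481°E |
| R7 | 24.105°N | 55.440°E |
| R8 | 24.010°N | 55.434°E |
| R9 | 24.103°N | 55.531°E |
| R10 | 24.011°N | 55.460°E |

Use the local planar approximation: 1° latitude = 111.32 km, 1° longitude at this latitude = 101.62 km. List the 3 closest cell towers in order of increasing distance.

Distances from 24.121°N, 55.493°E:
R1: √((-0.060·111.32)² + (-0.068·101.62)²) = √(44.61171 + 47.75031) = 9.611 km
R2: √((-0.114·111.32)² + (0.113·101.62)²) = √(161.04828 + 131.86067) = 17.115 km
R3: √((-0.041·111.32)² + (0.100·101.62)²) = √(20.83119 + 103.26624) = 11.140 km
R4: √((-0.016·111.32)² + (0.058·101.62)²) = √(3.17239 + 34.73876) = 6.157 km
R5: √((-0.104·111.32)² + (-0.020·101.62)²) = √(134.03341 + 4.13065) = 11.754 km
R6: √((-0.063·111.32)² + (-0.012·101.62)²) = √(49.18441 + 1.48703) = 7.118 km
R7: √((-0.016·111.32)² + (-0.053·101.62)²) = √(3.17239 + 29.00749) = 5.673 km
R8: √((-0.111·111.32)² + (-0.059·101.62)²) = √(152.68359 + 35.94698) = 13.734 km
R9: √((-0.018·111.32)² + (0.038·101.62)²) = √(4.01505 + 14.91165) = 4.350 km
R10: √((-0.110·111.32)² + (-0.033·101.62)²) = √(149.94492 + 11.24569) = 12.696 km
Sorted: R9 (4.350 km) < R7 (5.673 km) < R4 (6.157 km) < R6 (7.118 km) < R1 (9.611 km) < …

R9, R7, R4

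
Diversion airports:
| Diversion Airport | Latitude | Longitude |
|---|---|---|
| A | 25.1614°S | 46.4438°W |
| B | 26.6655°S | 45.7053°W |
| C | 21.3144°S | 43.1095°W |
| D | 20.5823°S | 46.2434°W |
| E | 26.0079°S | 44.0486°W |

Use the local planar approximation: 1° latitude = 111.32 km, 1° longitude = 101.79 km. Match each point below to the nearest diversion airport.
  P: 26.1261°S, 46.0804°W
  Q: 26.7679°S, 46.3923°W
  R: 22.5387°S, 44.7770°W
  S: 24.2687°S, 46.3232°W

P at 26.1261°S, 46.0804°W:
  A: √((0.9647·111.32)² + (-0.3634·101.79)²) = √(11532.698871 + 1368.296055) = 113.5825 km
  B: √((-0.5394·111.32)² + (0.3751·101.79)²) = √(3605.523077 + 1457.821520) = 71.1572 km
  C: √((4.8117·111.32)² + (2.9709·101.79)²) = √(286908.542691 + 91450.544635) = 615.1090 km
  D: √((5.5438·111.32)² + (-0.1630·101.79)²) = √(380856.615390 + 275.286832) = 617.3588 km
  E: √((0.1182·111.32)² + (2.0318·101.79)²) = √(173.133596 + 42773.239226) = 207.2351 km
  → nearest: B (71.1572 km)
Q at 26.7679°S, 46.3923°W:
  A: √((1.6065·111.32)² + (-0.0515·101.79)²) = √(31982.164674 + 27.480504) = 178.9124 km
  B: √((0.1024·111.32)² + (0.6870·101.79)²) = √(129.941031 + 4890.167138) = 70.8527 km
  C: √((5.4535·111.32)² + (3.2828·101.79)²) = √(368550.521672 + 111660.374018) = 692.9725 km
  D: √((6.1856·111.32)² + (0.1489·101.79)²) = √(474143.782544 + 229.720432) = 688.7478 km
  E: √((0.7600·111.32)² + (2.3437·101.79)²) = √(7157.701450 + 56913.365625) = 253.1226 km
  → nearest: B (70.8527 km)
R at 22.5387°S, 44.7770°W:
  A: √((-2.6227·111.32)² + (-1.6668·101.79)²) = √(85240.036660 + 28785.727664) = 337.6770 km
  B: √((-4.1268·111.32)² + (-0.9283·101.79)²) = √(211044.111490 + 8928.673243) = 469.0126 km
  C: √((1.2243·111.32)² + (1.6675·101.79)²) = √(18574.712237 + 28809.910818) = 217.6801 km
  D: √((1.9564·111.32)² + (-1.4664·101.79)²) = √(47430.936932 + 22279.997237) = 264.0283 km
  E: √((-3.4692·111.32)² + (0.7284·101.79)²) = √(149143.754181 + 5497.308417) = 393.2443 km
  → nearest: C (217.6801 km)
S at 24.2687°S, 46.3232°W:
  A: √((-0.8927·111.32)² + (-0.1206·101.79)²) = √(9875.462970 + 150.697082) = 100.1307 km
  B: √((-2.3968·111.32)² + (0.6179·101.79)²) = √(71188.523812 + 3955.911973) = 274.1249 km
  C: √((2.9543·111.32)² + (3.2137·101.79)²) = √(108157.237019 + 107009.145054) = 463.8603 km
  D: √((3.6864·111.32)² + (0.0798·101.79)²) = √(168403.576296 + 65.980562) = 410.4504 km
  E: √((-1.7392·111.32)² + (2.2746·101.79)²) = √(37483.958537 + 53606.851236) = 301.8125 km
  → nearest: A (100.1307 km)

P→B; Q→B; R→C; S→A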